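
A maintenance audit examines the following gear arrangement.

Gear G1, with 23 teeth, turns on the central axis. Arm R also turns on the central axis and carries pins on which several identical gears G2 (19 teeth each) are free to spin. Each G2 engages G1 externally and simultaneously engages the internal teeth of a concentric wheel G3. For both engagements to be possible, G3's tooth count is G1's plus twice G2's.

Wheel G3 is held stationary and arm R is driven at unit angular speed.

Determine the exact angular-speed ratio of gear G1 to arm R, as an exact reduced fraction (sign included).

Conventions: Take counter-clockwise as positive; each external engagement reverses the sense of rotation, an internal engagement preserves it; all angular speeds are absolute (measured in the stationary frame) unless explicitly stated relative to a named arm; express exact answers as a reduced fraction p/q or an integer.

planetary set (23T centre, 19T on arm, 61T internal) — Willis relation
ring teeth: 23 + 2·19 = 61
23(ω_sun−ω_arm) = −61(ω_ring−ω_arm),  ω_ring = 0, ω_arm = 1
ω_sun = 1 − (61/23)(0−1) = 84/23
ω_out/ω_in = 84/23

84/23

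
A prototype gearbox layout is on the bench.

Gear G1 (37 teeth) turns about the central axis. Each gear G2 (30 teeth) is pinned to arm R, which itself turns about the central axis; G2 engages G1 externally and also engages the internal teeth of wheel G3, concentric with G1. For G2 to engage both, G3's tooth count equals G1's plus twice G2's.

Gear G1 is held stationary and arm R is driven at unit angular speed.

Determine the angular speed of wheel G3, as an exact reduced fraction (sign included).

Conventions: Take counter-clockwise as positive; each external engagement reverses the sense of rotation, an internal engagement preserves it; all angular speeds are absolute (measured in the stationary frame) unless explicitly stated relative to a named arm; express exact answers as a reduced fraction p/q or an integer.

134/97

class = planetary set [G3 = 37+2·30 = 97; Willis about the carrier]
ring teeth: 37 + 2·30 = 97
37(ω_sun−ω_arm) = −97(ω_ring−ω_arm),  ω_sun = 0, ω_arm = 1
ω_ring = 1 − (37/97)(0−1) = 134/97
exact speed ratio = 134/97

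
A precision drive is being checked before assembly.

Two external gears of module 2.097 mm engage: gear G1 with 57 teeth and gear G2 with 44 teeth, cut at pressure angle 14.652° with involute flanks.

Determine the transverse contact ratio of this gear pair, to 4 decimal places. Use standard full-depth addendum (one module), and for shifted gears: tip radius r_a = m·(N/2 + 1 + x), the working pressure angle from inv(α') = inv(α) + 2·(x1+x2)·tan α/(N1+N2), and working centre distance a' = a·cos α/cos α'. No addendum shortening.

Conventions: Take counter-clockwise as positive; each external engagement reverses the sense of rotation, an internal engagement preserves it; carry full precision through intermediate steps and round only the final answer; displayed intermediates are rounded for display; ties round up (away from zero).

2.1151

class = single-mesh tooth geometry [involute pair 57T × 44T, m = 2.097]
base radii: r_b1 = 57.820959, r_b2 = 44.633722
tip radii: r_a1 = 61.861500, r_a2 = 48.231000
no profile shift: α' = α, a' = a
action lengths: √(r_a1²−r_b1²) = 21.990497, √(r_a2²−r_b2²) = 18.277313
base pitch p_b = π·m·cos α = 6.373681
CR = (21.990497 + 18.277313 − 105.898500·sin 14.65200°)/6.373681 = 2.115112
contact ratio ≈ 2.1151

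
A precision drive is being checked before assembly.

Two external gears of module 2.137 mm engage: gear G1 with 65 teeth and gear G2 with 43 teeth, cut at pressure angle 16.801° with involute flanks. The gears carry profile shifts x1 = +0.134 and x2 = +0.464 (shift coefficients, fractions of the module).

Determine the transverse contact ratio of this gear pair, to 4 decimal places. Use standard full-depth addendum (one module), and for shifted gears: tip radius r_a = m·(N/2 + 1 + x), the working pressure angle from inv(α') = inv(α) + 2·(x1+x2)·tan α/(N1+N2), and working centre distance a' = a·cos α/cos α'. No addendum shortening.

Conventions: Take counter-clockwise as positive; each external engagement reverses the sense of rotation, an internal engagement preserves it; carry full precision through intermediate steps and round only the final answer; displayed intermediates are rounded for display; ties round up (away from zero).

class = single-mesh tooth geometry [involute pair 65T × 43T, m = 2.137]
base radii: r_b1 = 66.487882, r_b2 = 43.984291
tip radii: r_a1 = 71.875858, r_a2 = 49.074068
inv(α') = inv(16.801°) + 2·(+0.134+0.464)·tan α/(65+43) = 0.01204775  ⇒  α' = 18.67144°
a' = a·cos α / cos α' = 115.3980·cos 16.801°/cos 18.67144° = 116.609328
action lengths: √(r_a1²−r_b1²) = 27.303855, √(r_a2²−r_b2²) = 21.763416
base pitch p_b = π·m·cos α = 6.427011
CR = (27.303855 + 21.763416 − 116.609328·sin 18.67144°)/6.427011 = 1.826022
contact ratio ≈ 1.8260

1.8260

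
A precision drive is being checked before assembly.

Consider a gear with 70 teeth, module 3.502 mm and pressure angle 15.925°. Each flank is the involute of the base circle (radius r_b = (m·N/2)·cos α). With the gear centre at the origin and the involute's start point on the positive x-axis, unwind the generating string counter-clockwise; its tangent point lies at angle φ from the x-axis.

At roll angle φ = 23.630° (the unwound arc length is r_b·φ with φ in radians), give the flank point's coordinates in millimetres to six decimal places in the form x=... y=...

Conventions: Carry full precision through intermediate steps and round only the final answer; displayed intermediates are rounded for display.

x=127.467722 y=2.709477

class = single-mesh tooth geometry [base-circle involute, m = 3.502, 70T]
pitch radius r_p = m·N/2 = 3.502·70/2 = 122.570000
base radius r_b = r_p·cos α = 122.570000·cos 15.925° = 117.865969
roll angle φ = 23.630° = 0.41242130 rad
x = r_b·(cos φ + φ·sin φ) = 127.467722
y = r_b·(sin φ − φ·cos φ) = 2.709477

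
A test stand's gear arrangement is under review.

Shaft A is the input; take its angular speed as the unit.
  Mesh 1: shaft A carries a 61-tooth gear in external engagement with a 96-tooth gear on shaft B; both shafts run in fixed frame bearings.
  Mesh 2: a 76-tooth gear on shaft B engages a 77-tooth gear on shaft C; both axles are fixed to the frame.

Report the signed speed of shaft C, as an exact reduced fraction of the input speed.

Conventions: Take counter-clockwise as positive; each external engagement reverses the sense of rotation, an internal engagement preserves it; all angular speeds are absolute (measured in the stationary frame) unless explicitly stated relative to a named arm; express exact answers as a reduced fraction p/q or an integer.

2-mesh fixed-axis compound train (all bearings frame-fixed)
mesh 1 [61T→96T]: |ω|/ω_in = 1×61/96 = 61/96, sense flips to −
mesh 2 [76T→77T]: |ω|/ω_in = (61/96)×76/77 = 1159/1848, sense flips to +
signed output speed (× input speed) = 1159/1848

1159/1848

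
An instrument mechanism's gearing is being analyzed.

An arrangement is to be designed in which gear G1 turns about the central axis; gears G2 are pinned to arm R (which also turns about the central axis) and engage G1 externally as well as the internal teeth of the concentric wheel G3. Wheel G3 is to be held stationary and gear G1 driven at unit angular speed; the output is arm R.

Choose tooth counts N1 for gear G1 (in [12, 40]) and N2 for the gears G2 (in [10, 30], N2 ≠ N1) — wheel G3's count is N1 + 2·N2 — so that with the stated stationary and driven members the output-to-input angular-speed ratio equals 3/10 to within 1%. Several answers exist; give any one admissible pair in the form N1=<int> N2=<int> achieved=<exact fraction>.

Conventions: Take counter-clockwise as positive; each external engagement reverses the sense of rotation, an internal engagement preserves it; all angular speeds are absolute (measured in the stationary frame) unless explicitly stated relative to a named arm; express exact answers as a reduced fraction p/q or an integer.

N1=15 N2=10 achieved=3/10

planetary set to be sized for 3/10 (Willis relation)
Willis with ω_ring = 0: ω_arm/ω_sun = N1/(N1+N3); set equal to 3/10  ⇒  N3/N1 = 1/(3/10) − 1 = 7/3
N3 = N1 + 2·N2  ⇒  N2/N1 = (N3/N1 − 1)/2 = (7/3 − 1)/2 = 2/3
smallest multiple with N1 ≥ 12 and N2 ≥ 10: k = 5  ⇒  N1 = 5·3 = 15, N2 = 5·2 = 10 (N1 ≤ 40, N2 ≤ 30, N2 ≠ N1 ✓), N3 = 15 + 2·10 = 35
check: N1/(N1+N3) with N1 = 15, N3 = 35 gives 3/10; |achieved − target| = 0 ≤ 3/1000 ✓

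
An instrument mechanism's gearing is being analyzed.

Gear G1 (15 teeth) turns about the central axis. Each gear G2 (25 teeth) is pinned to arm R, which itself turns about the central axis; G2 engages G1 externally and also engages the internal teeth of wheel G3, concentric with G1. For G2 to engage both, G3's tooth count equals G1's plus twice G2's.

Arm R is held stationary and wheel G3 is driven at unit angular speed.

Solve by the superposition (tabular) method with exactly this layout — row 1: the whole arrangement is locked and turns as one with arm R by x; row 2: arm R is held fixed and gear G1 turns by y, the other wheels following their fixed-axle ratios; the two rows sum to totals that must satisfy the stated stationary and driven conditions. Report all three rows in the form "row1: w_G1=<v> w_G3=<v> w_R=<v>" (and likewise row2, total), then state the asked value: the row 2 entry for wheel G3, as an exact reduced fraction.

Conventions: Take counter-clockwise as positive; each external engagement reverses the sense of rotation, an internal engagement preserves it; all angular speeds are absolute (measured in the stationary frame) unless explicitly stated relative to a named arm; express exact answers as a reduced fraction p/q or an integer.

row1: w_G1=0 w_G3=0 w_R=0
row2: w_G1=-13/3 w_G3=1 w_R=0
total: w_G1=-13/3 w_G3=1 w_R=0
asked value: 1

topology: planetary set — G1 15T / G2 25T / G3 65T, arm = carrier (Willis)
row 1 — lock + rotate with arm: ω_sun = ω_ring = ω_arm = x
row 2 — arm fixed, fixed-axis ratios: sun y, ring −(15/65)·y, arm 0
boundary: total ω_arm = x = 0 and total ω_ring = x − (15/65)·y = 1  ⇒  y = -13/3, x = 0
row 2 ring = −(15/65)·(-13/3) = 1
totals (row 1 + row 2): sun 0 + (-13/3) = -13/3, ring 0 + 1 = 1, arm 0 + 0 = 0
asked cell (row2, ring) = 1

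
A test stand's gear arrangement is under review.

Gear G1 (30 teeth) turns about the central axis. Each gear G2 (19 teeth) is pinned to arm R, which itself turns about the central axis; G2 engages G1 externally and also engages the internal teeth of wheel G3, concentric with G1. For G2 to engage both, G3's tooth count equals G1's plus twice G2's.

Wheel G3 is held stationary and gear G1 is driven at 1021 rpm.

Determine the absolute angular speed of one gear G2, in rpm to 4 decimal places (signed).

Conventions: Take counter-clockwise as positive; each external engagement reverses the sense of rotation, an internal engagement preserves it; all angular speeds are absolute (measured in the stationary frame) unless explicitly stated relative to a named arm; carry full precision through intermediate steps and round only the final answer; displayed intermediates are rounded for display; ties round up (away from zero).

class = planetary set [G3 = 30+2·19 = 68; Willis about the carrier]
normalise by the input: solve with ω_sun = 1, then scale by 1021 rpm
ring teeth: 30 + 2·19 = 68
30(ω_sun−ω_arm) = −68(ω_ring−ω_arm),  ω_ring = 0, ω_sun = 1
30(1−ω_arm) = −68(0−ω_arm)  ⇒  98·ω_arm = 30  ⇒  ω_arm = 15/49
sun–planet mesh: 30·(1−15/49) = −19·(ω_p−ω_arm)  ⇒  ω_p−ω_arm = -1020/931
ω_p = 15/49 − 1020/931 = -15/19
scale: ω_p = -15/19 × 1021 rpm = -806.0526 rpm

-806.0526 rpm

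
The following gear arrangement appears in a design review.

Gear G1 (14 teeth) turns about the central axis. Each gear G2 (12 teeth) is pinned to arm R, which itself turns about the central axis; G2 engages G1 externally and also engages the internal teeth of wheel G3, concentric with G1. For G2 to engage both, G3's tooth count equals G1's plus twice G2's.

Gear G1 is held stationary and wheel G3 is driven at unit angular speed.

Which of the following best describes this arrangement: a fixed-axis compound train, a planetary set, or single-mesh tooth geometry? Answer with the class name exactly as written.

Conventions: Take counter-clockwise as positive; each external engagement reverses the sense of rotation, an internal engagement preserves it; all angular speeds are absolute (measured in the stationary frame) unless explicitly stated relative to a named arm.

planetary set

planetary set (14T centre, 12T on arm, 38T internal) — Willis relation
classification: planetary set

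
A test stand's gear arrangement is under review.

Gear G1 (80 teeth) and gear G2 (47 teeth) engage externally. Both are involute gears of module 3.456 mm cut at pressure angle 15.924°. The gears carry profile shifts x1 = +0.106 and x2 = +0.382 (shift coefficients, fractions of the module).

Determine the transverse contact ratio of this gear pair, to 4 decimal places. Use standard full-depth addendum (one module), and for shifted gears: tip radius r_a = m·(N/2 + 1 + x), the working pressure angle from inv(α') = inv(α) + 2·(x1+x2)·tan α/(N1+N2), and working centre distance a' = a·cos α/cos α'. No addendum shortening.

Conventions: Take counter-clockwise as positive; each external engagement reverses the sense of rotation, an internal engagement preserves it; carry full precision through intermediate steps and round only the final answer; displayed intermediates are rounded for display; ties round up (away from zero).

1.9376

class = single-mesh tooth geometry [involute pair 80T × 47T, m = 3.456]
base radii: r_b1 = 132.935243, r_b2 = 78.099455
tip radii: r_a1 = 142.062336, r_a2 = 85.992192
inv(α') = inv(15.924°) + 2·(+0.106+0.382)·tan α/(80+47) = 0.00957681  ⇒  α' = 17.33151°
a' = a·cos α / cos α' = 219.4560·cos 15.924°/cos 17.33151° = 221.072004
action lengths: √(r_a1²−r_b1²) = 50.099186, √(r_a2²−r_b2²) = 35.987945
base pitch p_b = π·m·cos α = 10.440710
CR = (50.099186 + 35.987945 − 221.072004·sin 17.33151°)/10.440710 = 1.937589
contact ratio ≈ 1.9376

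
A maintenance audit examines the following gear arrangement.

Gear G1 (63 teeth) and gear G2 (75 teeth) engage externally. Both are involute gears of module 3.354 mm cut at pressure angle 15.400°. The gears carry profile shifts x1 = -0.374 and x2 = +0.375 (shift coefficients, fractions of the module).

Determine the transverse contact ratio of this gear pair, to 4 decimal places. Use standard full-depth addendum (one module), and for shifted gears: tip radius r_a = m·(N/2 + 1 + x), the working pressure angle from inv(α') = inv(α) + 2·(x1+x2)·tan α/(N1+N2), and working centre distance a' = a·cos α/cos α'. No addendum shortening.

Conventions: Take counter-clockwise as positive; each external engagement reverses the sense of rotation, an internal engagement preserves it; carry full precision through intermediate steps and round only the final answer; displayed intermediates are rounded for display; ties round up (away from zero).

2.1266

recognized (one external pair, fixed centres): single-mesh tooth geometry, m = 3.354, N1 = 63, N2 = 75
base radii: r_b1 = 101.857644, r_b2 = 121.259099
tip radii: r_a1 = 107.750604, r_a2 = 130.386750
inv(α') = inv(15.400°) + 2·(-0.374+0.375)·tan α/(63+75) = 0.00666918  ⇒  α' = 15.40301°
a' = a·cos α / cos α' = 231.4260·cos 15.400°/cos 15.40301° = 231.429354
action lengths: √(r_a1²−r_b1²) = 35.145599, √(r_a2²−r_b2²) = 47.926354
base pitch p_b = π·m·cos α = 10.158579
CR = (35.145599 + 47.926354 − 231.429354·sin 15.40301°)/10.158579 = 2.126551
contact ratio ≈ 2.1266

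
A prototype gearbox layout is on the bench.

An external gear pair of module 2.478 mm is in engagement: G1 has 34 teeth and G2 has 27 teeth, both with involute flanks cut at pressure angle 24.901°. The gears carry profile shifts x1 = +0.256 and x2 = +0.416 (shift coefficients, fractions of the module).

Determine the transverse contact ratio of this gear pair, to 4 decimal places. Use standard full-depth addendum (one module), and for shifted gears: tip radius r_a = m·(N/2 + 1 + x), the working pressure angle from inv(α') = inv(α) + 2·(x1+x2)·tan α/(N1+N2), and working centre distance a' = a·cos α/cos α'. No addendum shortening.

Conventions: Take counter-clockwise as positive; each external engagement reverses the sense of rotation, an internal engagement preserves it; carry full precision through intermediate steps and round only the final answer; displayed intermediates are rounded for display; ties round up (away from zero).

1.4003

topology: single-mesh involute geometry — m = 2.478, 34T/27T pair
base radii: r_b1 = 38.209827, r_b2 = 30.343098
tip radii: r_a1 = 45.238368, r_a2 = 36.961848
inv(α') = inv(24.901°) + 2·(+0.256+0.416)·tan α/(34+27) = 0.03982907  ⇒  α' = 27.33553°
a' = a·cos α / cos α' = 75.5790·cos 24.901°/cos 27.33553° = 77.170333
action lengths: √(r_a1²−r_b1²) = 24.218156, √(r_a2²−r_b2²) = 21.106270
base pitch p_b = π·m·cos α = 7.061159
CR = (24.218156 + 21.106270 − 77.170333·sin 27.33553°)/7.061159 = 1.400303
contact ratio ≈ 1.4003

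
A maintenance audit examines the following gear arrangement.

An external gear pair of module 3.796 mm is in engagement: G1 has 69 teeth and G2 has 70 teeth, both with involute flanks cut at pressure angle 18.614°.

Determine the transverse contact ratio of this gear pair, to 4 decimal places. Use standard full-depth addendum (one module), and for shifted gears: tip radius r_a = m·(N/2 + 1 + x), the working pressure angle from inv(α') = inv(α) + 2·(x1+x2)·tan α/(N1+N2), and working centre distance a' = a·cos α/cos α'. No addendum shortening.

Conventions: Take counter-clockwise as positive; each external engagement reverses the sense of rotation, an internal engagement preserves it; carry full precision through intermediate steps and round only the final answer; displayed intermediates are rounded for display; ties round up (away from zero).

1.8941

recognized (one external pair, fixed centres): single-mesh tooth geometry, m = 3.796, N1 = 69, N2 = 70
base radii: r_b1 = 124.111436, r_b2 = 125.910153
tip radii: r_a1 = 134.758000, r_a2 = 136.656000
no profile shift: α' = α, a' = a
action lengths: √(r_a1²−r_b1²) = 52.498286, √(r_a2²−r_b2²) = 53.117754
base pitch p_b = π·m·cos α = 11.301669
CR = (52.498286 + 53.117754 − 263.822000·sin 18.61400°)/11.301669 = 1.894097
contact ratio ≈ 1.8941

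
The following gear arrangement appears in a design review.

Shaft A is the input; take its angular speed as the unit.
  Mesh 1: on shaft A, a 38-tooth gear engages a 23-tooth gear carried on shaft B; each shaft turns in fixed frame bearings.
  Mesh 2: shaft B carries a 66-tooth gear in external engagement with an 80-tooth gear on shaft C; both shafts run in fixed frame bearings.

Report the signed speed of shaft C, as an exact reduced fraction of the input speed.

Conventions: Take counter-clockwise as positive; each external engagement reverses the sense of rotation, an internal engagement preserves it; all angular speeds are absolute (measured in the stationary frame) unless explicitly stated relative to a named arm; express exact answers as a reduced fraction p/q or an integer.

627/460

2-mesh fixed-axis compound train (all bearings frame-fixed)
mesh 1 [38T→23T]: |ω|/ω_in = 1×38/23 = 38/23, sense flips to −
mesh 2 [66T→80T]: |ω|/ω_in = (38/23)×66/80 = 627/460, sense flips to +
signed output speed (× input speed) = 627/460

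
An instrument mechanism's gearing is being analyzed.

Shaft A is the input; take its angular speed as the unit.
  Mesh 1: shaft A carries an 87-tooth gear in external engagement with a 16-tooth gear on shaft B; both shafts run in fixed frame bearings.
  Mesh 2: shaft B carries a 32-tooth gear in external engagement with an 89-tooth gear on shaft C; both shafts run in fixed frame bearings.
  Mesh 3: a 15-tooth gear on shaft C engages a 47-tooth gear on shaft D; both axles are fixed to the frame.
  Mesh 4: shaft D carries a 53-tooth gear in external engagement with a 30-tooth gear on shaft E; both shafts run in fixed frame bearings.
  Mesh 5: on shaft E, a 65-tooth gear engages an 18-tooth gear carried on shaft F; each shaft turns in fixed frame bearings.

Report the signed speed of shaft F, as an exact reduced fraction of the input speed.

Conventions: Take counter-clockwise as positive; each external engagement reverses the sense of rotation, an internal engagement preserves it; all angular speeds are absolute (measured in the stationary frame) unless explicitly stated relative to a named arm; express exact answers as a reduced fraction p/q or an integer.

5-mesh fixed-axis compound train (all bearings frame-fixed)
mesh 1 [87T→16T]: |ω|/ω_in = 1×87/16 = 87/16, sense flips to −
mesh 2 [32T→89T]: |ω|/ω_in = (87/16)×32/89 = 174/89, sense flips to +
mesh 3 [15T→47T]: |ω|/ω_in = (174/89)×15/47 = 2610/4183, sense flips to −
mesh 4 [53T→30T]: |ω|/ω_in = (2610/4183)×53/30 = 4611/4183, sense flips to +
mesh 5 [65T→18T]: |ω|/ω_in = (4611/4183)×65/18 = 99905/25098, sense flips to −
signed output speed (× input speed) = -99905/25098

-99905/25098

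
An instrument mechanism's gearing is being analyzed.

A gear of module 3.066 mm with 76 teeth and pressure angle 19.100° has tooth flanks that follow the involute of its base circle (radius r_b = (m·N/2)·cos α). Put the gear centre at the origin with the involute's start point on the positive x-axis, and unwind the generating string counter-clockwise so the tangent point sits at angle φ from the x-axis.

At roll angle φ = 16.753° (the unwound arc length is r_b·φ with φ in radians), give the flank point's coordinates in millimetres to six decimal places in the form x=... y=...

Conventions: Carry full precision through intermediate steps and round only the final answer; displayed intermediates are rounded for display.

x=114.700234 y=0.909568

recognized (one wheel, involute flank): single-mesh tooth geometry, m = 3.066, N = 76
pitch radius r_p = m·N/2 = 3.066·76/2 = 116.508000
base radius r_b = r_p·cos α = 116.508000·cos 19.100° = 110.094108
roll angle φ = 16.753° = 0.29239501 rad
x = r_b·(cos φ + φ·sin φ) = 114.700234
y = r_b·(sin φ − φ·cos φ) = 0.909568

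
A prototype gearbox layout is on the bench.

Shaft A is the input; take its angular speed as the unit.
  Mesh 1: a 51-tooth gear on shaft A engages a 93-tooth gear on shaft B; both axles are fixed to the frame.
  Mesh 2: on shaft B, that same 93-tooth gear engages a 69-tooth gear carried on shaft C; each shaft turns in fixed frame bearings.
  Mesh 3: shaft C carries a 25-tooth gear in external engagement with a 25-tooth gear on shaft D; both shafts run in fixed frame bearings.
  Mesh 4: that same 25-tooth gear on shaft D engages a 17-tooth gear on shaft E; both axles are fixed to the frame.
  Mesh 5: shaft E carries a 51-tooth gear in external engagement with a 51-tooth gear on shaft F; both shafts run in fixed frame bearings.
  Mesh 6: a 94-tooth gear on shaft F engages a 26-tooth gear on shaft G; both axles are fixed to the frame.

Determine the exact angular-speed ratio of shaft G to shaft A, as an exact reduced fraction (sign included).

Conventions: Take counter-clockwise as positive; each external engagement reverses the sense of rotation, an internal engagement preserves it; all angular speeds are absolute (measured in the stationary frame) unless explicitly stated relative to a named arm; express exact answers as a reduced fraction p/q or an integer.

1175/299

class = fixed-axis compound train [6 meshes; 6 ratios multiply, 6 sense flips]
mesh 1 [51T→93T]: running ratio 17/31, sense −
mesh 2 [93T→69T]: running ratio 17/23, sense +
mesh 3 [25T→25T]: running ratio 17/23, sense −
mesh 4 [25T→17T]: running ratio 25/23, sense +
mesh 5 [51T→51T]: running ratio 25/23, sense −
mesh 6 [94T→26T]: running ratio 1175/299, sense +
ω_out/ω_in = 1175/299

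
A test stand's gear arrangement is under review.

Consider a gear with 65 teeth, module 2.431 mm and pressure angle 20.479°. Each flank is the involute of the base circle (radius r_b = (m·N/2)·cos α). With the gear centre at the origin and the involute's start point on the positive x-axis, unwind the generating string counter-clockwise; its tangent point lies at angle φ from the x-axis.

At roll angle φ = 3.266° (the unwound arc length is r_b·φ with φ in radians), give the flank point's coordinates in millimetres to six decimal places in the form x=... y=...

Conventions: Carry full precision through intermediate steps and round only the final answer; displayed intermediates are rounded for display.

x=74.134413 y=0.004568

recognized (one wheel, involute flank): single-mesh tooth geometry, m = 2.431, N = 65
pitch radius r_p = m·N/2 = 2.431·65/2 = 79.007500
base radius r_b = r_p·cos α = 79.007500·cos 20.479° = 74.014264
roll angle φ = 3.266° = 0.05700245 rad
x = r_b·(cos φ + φ·sin φ) = 74.134413
y = r_b·(sin φ − φ·cos φ) = 0.004568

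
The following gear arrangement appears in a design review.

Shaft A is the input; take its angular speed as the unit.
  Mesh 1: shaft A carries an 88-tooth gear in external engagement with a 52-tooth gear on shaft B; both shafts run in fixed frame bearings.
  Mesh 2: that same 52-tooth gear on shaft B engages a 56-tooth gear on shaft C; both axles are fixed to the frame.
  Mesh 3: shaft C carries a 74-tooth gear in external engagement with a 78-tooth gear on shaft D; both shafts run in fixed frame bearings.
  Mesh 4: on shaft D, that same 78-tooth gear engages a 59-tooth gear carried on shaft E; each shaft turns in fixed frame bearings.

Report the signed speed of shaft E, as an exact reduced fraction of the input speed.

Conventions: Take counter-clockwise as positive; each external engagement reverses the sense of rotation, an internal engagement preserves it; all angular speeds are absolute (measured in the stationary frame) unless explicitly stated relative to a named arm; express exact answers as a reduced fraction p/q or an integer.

814/413

4-mesh fixed-axis compound train (all bearings frame-fixed)
mesh 1 [88T→52T]: |ω|/ω_in = 1×88/52 = 22/13, sense flips to −
mesh 2 [52T→56T]: |ω|/ω_in = (22/13)×52/56 = 11/7, sense flips to +
mesh 3 [74T→78T]: |ω|/ω_in = (11/7)×74/78 = 407/273, sense flips to −
mesh 4 [78T→59T]: |ω|/ω_in = (407/273)×78/59 = 814/413, sense flips to +
signed output speed (× input speed) = 814/413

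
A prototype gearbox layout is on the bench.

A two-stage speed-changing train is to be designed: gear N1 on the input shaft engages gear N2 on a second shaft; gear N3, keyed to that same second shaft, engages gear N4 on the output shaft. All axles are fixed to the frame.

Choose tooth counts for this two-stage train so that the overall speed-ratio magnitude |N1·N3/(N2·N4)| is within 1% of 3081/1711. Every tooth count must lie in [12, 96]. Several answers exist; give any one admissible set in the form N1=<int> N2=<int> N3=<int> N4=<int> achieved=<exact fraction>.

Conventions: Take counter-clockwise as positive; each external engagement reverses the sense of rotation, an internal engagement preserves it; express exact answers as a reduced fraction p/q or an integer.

design class (target 3081/1711): fixed-axis compound train
target = 3081/1711 in lowest terms: an exact hit needs N1·N3 = k·3081 and N2·N4 = k·1711 for one integer k, every count in [12, 96]; additionally prefer no 1:1 stage (N1 ≠ N2, N3 ≠ N4)
k = 1: N1·N3 = 3081 = 39·79, N2·N4 = 1711 = 29·59
achieved = 39·79/(29·59) = 3081/1711; |achieved − target| = 0 ≤ 3081/171100 ✓

N1=39 N2=29 N3=79 N4=59 achieved=3081/1711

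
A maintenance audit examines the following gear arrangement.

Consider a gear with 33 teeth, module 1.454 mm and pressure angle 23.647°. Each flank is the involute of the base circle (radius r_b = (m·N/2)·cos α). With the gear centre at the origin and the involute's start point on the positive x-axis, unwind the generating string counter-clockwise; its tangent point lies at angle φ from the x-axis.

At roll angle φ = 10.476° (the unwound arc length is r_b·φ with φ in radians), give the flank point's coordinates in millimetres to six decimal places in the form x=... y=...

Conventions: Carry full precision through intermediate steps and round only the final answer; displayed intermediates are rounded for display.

single-mesh involute tooth geometry (33T wheel at module 1.454)
pitch radius r_p = m·N/2 = 1.454·33/2 = 23.991000
base radius r_b = r_p·cos α = 23.991000·cos 23.647° = 21.976572
roll angle φ = 10.476° = 0.18284069 rad
x = r_b·(cos φ + φ·sin φ) = 22.340854
y = r_b·(sin φ − φ·cos φ) = 0.044628

x=22.340854 y=0.044628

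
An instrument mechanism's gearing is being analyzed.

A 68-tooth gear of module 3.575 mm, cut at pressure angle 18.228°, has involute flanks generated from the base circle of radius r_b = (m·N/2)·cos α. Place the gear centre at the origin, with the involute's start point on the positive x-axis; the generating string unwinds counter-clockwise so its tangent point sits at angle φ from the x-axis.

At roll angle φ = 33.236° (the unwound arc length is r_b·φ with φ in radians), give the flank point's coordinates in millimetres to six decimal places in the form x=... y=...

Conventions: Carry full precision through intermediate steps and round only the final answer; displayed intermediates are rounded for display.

x=133.270811 y=7.261871

class = single-mesh tooth geometry [base-circle involute, m = 3.575, 68T]
pitch radius r_p = m·N/2 = 3.575·68/2 = 121.550000
base radius r_b = r_p·cos α = 121.550000·cos 18.228° = 115.450536
roll angle φ = 33.236° = 0.58007763 rad
x = r_b·(cos φ + φ·sin φ) = 133.270811
y = r_b·(sin φ − φ·cos φ) = 7.261871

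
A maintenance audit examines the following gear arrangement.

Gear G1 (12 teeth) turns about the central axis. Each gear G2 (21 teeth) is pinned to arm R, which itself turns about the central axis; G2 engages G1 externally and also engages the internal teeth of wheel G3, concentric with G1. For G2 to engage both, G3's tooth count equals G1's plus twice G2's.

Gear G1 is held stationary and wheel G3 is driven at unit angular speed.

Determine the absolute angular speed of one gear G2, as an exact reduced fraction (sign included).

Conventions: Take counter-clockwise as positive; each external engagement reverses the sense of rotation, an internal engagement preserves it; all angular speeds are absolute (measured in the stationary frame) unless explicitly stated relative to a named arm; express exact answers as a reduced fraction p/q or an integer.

9/7

recognized (axles ride arm R): planetary set, 12/21/54 teeth
ring teeth: 12 + 2·21 = 54
12(ω_sun−ω_arm) = −54(ω_ring−ω_arm),  ω_sun = 0, ω_ring = 1
12(0−ω_arm) = −54(1−ω_arm)  ⇒  66·ω_arm = 54  ⇒  ω_arm = 9/11
sun–planet mesh: 12·(0−9/11) = −21·(ω_p−ω_arm)  ⇒  ω_p−ω_arm = 36/77
ω_p = 9/11 + 36/77 = 9/7
exact speed ratio = 9/7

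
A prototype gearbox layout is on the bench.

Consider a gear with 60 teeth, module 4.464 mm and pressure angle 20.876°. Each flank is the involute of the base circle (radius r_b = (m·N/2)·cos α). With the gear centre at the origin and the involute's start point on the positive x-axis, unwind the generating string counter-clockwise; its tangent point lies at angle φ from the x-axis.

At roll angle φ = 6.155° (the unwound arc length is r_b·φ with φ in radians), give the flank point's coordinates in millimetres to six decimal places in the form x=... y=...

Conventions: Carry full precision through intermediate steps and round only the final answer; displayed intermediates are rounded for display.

recognized (one wheel, involute flank): single-mesh tooth geometry, m = 4.464, N = 60
pitch radius r_p = m·N/2 = 4.464·60/2 = 133.920000
base radius r_b = r_p·cos α = 133.920000·cos 20.876° = 125.128664
roll angle φ = 6.155° = 0.10742502 rad
x = r_b·(cos φ + φ·sin φ) = 125.848583
y = r_b·(sin φ − φ·cos φ) = 0.051648

x=125.848583 y=0.051648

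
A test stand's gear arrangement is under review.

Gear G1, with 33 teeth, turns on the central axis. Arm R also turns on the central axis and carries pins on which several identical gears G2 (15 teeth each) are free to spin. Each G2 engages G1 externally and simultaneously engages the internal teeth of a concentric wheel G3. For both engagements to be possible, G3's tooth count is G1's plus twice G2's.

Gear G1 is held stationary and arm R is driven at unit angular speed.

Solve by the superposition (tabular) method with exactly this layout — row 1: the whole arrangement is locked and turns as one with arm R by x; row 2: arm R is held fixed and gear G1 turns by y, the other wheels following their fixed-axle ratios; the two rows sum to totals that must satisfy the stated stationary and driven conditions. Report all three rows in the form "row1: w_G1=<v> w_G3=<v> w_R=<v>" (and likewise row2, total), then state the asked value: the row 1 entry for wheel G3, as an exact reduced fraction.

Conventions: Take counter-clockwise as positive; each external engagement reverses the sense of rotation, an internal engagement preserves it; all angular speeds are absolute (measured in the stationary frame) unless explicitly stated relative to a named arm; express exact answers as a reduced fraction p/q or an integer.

row1: w_G1=1 w_G3=1 w_R=1
row2: w_G1=-1 w_G3=11/21 w_R=0
total: w_G1=0 w_G3=32/21 w_R=1
asked value: 1

recognized (axles ride arm R): planetary set, 33/15/63 teeth
superposition row 1 [locked train]: every member turns x
row 2 — arm fixed, fixed-axis ratios: sun y, ring −(33/63)·y, arm 0
boundary: total ω_sun = x + y = 0 and total ω_arm = x = 1  ⇒  y = -1, x = 1
row 2 ring = −(33/63)·(-1) = 11/21
totals (row 1 + row 2): sun 1 + (-1) = 0, ring 1 + 11/21 = 32/21, arm 1 + 0 = 1
asked cell (row1, ring) = 1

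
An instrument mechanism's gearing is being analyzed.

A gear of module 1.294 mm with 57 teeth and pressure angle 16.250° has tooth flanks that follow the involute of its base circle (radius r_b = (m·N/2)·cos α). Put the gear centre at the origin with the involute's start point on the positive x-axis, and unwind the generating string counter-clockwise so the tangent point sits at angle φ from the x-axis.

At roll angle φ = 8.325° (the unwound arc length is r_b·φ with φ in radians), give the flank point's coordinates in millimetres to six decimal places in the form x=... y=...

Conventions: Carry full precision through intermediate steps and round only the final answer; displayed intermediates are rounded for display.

x=35.777445 y=0.036126

class = single-mesh tooth geometry [base-circle involute, m = 1.294, 57T]
pitch radius r_p = m·N/2 = 1.294·57/2 = 36.879000
base radius r_b = r_p·cos α = 36.879000·cos 16.250° = 35.405679
roll angle φ = 8.325° = 0.14529866 rad
x = r_b·(cos φ + φ·sin φ) = 35.777445
y = r_b·(sin φ − φ·cos φ) = 0.036126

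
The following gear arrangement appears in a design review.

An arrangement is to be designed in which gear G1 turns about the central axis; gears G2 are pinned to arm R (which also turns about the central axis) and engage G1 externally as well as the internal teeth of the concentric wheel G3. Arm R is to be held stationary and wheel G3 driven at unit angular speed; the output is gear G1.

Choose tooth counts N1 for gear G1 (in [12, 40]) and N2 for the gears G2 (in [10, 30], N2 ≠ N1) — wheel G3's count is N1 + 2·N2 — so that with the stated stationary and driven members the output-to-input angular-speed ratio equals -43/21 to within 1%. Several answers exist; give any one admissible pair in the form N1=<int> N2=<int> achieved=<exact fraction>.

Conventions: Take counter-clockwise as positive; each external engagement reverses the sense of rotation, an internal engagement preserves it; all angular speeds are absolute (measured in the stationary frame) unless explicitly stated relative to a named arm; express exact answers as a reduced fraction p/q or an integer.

N1=21 N2=11 achieved=-43/21

design class (target -43/21): planetary set
Willis with ω_arm = 0: ω_sun/ω_ring = −N3/N1; set equal to -43/21  ⇒  N3/N1 = −(-43/21) = 43/21
N3 = N1 + 2·N2  ⇒  N2/N1 = (N3/N1 − 1)/2 = (43/21 − 1)/2 = 11/21
smallest multiple with N1 ≥ 12 and N2 ≥ 10: k = 1  ⇒  N1 = 1·21 = 21, N2 = 1·11 = 11 (N1 ≤ 40, N2 ≤ 30, N2 ≠ N1 ✓), N3 = 21 + 2·11 = 43
check: −N3/N1 with N1 = 21, N3 = 43 gives -43/21; |achieved − target| = 0 ≤ 43/2100 ✓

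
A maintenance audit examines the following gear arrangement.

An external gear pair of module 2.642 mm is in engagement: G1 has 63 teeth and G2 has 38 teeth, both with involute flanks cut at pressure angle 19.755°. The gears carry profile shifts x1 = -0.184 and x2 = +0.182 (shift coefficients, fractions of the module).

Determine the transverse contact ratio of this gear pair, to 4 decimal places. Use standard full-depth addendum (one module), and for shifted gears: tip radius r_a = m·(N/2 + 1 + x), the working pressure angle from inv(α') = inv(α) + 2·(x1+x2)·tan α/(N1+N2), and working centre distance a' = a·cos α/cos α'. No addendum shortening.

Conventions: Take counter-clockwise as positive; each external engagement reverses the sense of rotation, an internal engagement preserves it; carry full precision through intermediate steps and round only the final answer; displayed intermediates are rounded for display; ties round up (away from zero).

topology: single-mesh involute geometry — m = 2.642, 63T/38T pair
base radii: r_b1 = 78.325037, r_b2 = 47.243673
tip radii: r_a1 = 85.378872, r_a2 = 53.320844
inv(α') = inv(19.755°) + 2·(-0.184+0.182)·tan α/(63+38) = 0.01433119  ⇒  α' = 19.74868°
a' = a·cos α / cos α' = 133.4210·cos 19.755°/cos 19.74868° = 133.415715
action lengths: √(r_a1²−r_b1²) = 33.981471, √(r_a2²−r_b2²) = 24.721403
base pitch p_b = π·m·cos α = 7.811599
CR = (33.981471 + 24.721403 − 133.415715·sin 19.74868°)/7.811599 = 1.743864
contact ratio ≈ 1.7439

1.7439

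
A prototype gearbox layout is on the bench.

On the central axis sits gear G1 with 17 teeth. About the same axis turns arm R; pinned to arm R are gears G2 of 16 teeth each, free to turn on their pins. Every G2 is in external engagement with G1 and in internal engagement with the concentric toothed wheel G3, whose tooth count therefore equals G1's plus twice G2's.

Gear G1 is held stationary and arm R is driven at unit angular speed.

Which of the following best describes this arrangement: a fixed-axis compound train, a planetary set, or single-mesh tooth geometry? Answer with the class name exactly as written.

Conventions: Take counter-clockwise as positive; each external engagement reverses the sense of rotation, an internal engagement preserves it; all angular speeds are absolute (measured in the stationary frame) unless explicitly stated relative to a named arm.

planetary set

recognized (axles ride arm R): planetary set, 17/16/49 teeth
classification: planetary set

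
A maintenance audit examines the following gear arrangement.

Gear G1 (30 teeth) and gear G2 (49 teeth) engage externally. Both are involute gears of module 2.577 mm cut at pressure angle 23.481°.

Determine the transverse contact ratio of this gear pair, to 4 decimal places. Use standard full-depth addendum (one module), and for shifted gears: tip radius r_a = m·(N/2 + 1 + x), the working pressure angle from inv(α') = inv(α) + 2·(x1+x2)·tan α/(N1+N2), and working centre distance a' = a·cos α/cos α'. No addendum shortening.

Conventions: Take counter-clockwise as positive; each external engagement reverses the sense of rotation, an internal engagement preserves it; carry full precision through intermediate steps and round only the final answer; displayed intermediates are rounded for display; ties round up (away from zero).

1.5560

single-mesh involute tooth geometry (30T engaging 49T at module 2.577)
base radii: r_b1 = 35.454067, r_b2 = 57.908309
tip radii: r_a1 = 41.232000, r_a2 = 65.713500
no profile shift: α' = α, a' = a
action lengths: √(r_a1²−r_b1²) = 21.049632, √(r_a2²−r_b2²) = 31.062709
base pitch p_b = π·m·cos α = 7.425482
CR = (21.049632 + 31.062709 − 101.791500·sin 23.48100°)/7.425482 = 1.555998
contact ratio ≈ 1.5560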